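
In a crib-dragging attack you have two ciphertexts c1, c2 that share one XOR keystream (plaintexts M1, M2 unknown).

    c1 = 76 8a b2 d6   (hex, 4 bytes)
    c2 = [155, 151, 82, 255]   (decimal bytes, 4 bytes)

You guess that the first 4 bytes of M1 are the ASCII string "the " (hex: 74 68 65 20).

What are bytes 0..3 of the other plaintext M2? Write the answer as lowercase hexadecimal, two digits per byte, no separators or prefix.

99758509

First, c1 ⊕ c2 = (M1 ⊕ K) ⊕ (M2 ⊕ K) = M1 ⊕ M2, so the key drops out. Then M2 = (M1 ⊕ M2) ⊕ M1 over the first 4 bytes.
byte 0: (76 ⊕ 9b) ⊕ 74 = ed ⊕ 74 = 99
byte 1: (8a ⊕ 97) ⊕ 68 = 1d ⊕ 68 = 75
byte 2: (b2 ⊕ 52) ⊕ 65 = e0 ⊕ 65 = 85
byte 3: (d6 ⊕ ff) ⊕ 20 = 29 ⊕ 20 = 09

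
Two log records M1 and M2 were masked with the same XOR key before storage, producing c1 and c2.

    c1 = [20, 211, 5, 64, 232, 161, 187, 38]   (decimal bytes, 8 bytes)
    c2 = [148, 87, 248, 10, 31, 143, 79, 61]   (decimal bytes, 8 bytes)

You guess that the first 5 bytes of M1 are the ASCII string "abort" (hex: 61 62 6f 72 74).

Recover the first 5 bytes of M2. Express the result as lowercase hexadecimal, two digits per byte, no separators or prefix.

First, c1 ⊕ c2 = (M1 ⊕ K) ⊕ (M2 ⊕ K) = M1 ⊕ M2, so the key drops out. Then M2 = (M1 ⊕ M2) ⊕ M1 over the first 5 bytes.
byte 0: (14 ⊕ 94) ⊕ 61 = 80 ⊕ 61 = e1
byte 1: (d3 ⊕ 57) ⊕ 62 = 84 ⊕ 62 = e6
byte 2: (05 ⊕ f8) ⊕ 6f = fd ⊕ 6f = 92
byte 3: (40 ⊕ 0a) ⊕ 72 = 4a ⊕ 72 = 38
byte 4: (e8 ⊕ 1f) ⊕ 74 = f7 ⊕ 74 = 83

e1e6923883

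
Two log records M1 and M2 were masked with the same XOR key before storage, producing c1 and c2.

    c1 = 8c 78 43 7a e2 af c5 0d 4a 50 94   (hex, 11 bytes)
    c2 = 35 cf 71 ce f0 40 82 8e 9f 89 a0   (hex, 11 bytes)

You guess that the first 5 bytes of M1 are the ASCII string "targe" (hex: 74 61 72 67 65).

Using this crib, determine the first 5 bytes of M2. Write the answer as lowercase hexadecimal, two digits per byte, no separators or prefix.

First, c1 ⊕ c2 = (M1 ⊕ K) ⊕ (M2 ⊕ K) = M1 ⊕ M2, so the key drops out. Then M2 = (M1 ⊕ M2) ⊕ M1 over the first 5 bytes.
byte 0: (8c xor 35) xor 74 = b9 xor 74 = cd
byte 1: (78 xor cf) xor 61 = b7 xor 61 = d6
byte 2: (43 xor 71) xor 72 = 32 xor 72 = 40
byte 3: (7a xor ce) xor 67 = b4 xor 67 = d3
byte 4: (e2 xor f0) xor 65 = 12 xor 65 = 77

cdd640d377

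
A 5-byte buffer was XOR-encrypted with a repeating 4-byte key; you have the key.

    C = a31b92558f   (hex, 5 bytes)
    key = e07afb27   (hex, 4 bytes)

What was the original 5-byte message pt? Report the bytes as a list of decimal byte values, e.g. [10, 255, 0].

The 4-byte key repeats, so the effective keystream is e0 7a fb 27 e0.
byte 0: 163 XOR 224 =  67
byte 1:  27 XOR 122 =  97
byte 2: 146 XOR 251 = 105
byte 3:  85 XOR  39 = 114
byte 4: 143 XOR 224 = 111

[67, 97, 105, 114, 111]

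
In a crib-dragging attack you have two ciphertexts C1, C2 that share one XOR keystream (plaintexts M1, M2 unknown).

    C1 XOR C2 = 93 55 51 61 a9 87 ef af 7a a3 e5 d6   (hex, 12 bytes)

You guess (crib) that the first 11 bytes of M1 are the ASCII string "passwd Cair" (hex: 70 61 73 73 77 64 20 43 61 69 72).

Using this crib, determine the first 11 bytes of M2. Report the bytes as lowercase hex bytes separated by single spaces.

e3 34 22 12 de e3 cf ec 1b ca 97

Since C1 ⊕ C2 = M1 ⊕ M2, XORing with the guessed M1 bytes yields the corresponding M2 bytes: M2 = (C1 ⊕ C2) ⊕ M1.
10010011 ⊕ 01110000 = 11100011
01010101 ⊕ 01100001 = 00110100
01010001 ⊕ 01110011 = 00100010
01100001 ⊕ 01110011 = 00010010
10101001 ⊕ 01110111 = 11011110
10000111 ⊕ 01100100 = 11100011
11101111 ⊕ 00100000 = 11001111
10101111 ⊕ 01000011 = 11101100
01111010 ⊕ 01100001 = 00011011
10100011 ⊕ 01101001 = 11001010
11100101 ⊕ 01110010 = 10010111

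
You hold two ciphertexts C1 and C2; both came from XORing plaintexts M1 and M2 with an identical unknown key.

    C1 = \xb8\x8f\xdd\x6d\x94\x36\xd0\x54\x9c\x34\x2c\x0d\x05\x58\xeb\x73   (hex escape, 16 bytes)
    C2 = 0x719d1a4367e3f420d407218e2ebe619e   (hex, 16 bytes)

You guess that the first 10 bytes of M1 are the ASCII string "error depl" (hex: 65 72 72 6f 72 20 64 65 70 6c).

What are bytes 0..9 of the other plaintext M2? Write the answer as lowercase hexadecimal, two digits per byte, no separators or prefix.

First, C1 ⊕ C2 = (M1 ⊕ K) ⊕ (M2 ⊕ K) = M1 ⊕ M2, so the key drops out. Then M2 = (M1 ⊕ M2) ⊕ M1 over the first 10 bytes.
byte 0: (b8 xor 71) xor 65 = c9 xor 65 = ac
byte 1: (8f xor 9d) xor 72 = 12 xor 72 = 60
byte 2: (dd xor 1a) xor 72 = c7 xor 72 = b5
byte 3: (6d xor 43) xor 6f = 2e xor 6f = 41
byte 4: (94 xor 67) xor 72 = f3 xor 72 = 81
byte 5: (36 xor e3) xor 20 = d5 xor 20 = f5
byte 6: (d0 xor f4) xor 64 = 24 xor 64 = 40
byte 7: (54 xor 20) xor 65 = 74 xor 65 = 11
byte 8: (9c xor d4) xor 70 = 48 xor 70 = 38
byte 9: (34 xor 07) xor 6c = 33 xor 6c = 5f

ac60b54181f54011385f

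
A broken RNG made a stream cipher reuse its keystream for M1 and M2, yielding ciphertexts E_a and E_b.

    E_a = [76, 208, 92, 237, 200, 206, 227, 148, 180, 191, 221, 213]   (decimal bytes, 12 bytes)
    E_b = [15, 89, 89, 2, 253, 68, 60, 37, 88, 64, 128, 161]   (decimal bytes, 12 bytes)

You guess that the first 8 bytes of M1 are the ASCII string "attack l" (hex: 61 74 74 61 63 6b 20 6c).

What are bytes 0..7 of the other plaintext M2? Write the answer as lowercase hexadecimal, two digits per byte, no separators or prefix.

First, E_a ⊕ E_b = (M1 ⊕ K) ⊕ (M2 ⊕ K) = M1 ⊕ M2, so the key drops out. Then M2 = (M1 ⊕ M2) ⊕ M1 over the first 8 bytes.
byte 0: (4c xor 0f) xor 61 = 43 xor 61 = 22
byte 1: (d0 xor 59) xor 74 = 89 xor 74 = fd
byte 2: (5c xor 59) xor 74 = 05 xor 74 = 71
byte 3: (ed xor 02) xor 61 = ef xor 61 = 8e
byte 4: (c8 xor fd) xor 63 = 35 xor 63 = 56
byte 5: (ce xor 44) xor 6b = 8a xor 6b = e1
byte 6: (e3 xor 3c) xor 20 = df xor 20 = ff
byte 7: (94 xor 25) xor 6c = b1 xor 6c = dd

22fd718e56e1ffdd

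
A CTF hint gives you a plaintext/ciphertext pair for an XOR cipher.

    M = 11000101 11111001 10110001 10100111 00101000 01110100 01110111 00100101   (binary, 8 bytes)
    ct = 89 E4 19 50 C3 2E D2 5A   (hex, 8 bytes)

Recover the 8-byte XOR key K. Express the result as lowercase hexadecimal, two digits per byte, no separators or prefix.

4c1da8f7eb5aa57f

Since ct = M ⊕ K, XORing both sides with M gives K = M ⊕ ct.
c5 xor 89 = 4c
f9 xor e4 = 1d
b1 xor 19 = a8
a7 xor 50 = f7
28 xor c3 = eb
74 xor 2e = 5a
77 xor d2 = a5
25 xor 5a = 7f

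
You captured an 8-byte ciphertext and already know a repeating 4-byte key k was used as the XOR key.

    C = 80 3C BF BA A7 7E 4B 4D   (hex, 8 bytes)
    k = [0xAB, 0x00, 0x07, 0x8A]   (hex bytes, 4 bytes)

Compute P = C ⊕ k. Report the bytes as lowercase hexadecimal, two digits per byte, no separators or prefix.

The 4-byte key repeats, so the effective keystream is ab 00 07 8a ab 00 07 8a.
byte 0: 80 xor ab = 2b
byte 1: 3c xor 00 = 3c
byte 2: bf xor 07 = b8
byte 3: ba xor 8a = 30
byte 4: a7 xor ab = 0c
byte 5: 7e xor 00 = 7e
byte 6: 4b xor 07 = 4c
byte 7: 4d xor 8a = c7

2b3cb8300c7e4cc7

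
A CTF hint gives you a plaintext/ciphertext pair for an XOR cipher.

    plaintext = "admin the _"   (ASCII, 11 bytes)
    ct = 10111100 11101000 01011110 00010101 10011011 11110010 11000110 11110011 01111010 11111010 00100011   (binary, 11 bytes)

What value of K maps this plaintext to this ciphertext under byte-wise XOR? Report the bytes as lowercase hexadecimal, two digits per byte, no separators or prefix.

Since ct = plaintext ⊕ K, XORing both sides with plaintext gives K = plaintext ⊕ ct.
61 XOR bc = dd
64 XOR e8 = 8c
6d XOR 5e = 33
69 XOR 15 = 7c
6e XOR 9b = f5
20 XOR f2 = d2
74 XOR c6 = b2
68 XOR f3 = 9b
65 XOR 7a = 1f
20 XOR fa = da
5f XOR 23 = 7c

dd8c337cf5d2b29b1fda7c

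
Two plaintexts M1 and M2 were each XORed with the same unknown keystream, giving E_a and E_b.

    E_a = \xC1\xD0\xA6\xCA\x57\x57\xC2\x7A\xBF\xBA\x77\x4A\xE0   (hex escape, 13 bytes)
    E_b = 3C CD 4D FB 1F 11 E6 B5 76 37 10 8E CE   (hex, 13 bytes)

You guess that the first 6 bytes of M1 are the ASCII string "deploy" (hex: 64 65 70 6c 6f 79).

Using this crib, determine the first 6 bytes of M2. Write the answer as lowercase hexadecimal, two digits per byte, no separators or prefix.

99789b5d273f

First, E_a ⊕ E_b = (M1 ⊕ K) ⊕ (M2 ⊕ K) = M1 ⊕ M2, so the key drops out. Then M2 = (M1 ⊕ M2) ⊕ M1 over the first 6 bytes.
byte 0: (c1 ⊕ 3c) ⊕ 64 = fd ⊕ 64 = 99
byte 1: (d0 ⊕ cd) ⊕ 65 = 1d ⊕ 65 = 78
byte 2: (a6 ⊕ 4d) ⊕ 70 = eb ⊕ 70 = 9b
byte 3: (ca ⊕ fb) ⊕ 6c = 31 ⊕ 6c = 5d
byte 4: (57 ⊕ 1f) ⊕ 6f = 48 ⊕ 6f = 27
byte 5: (57 ⊕ 11) ⊕ 79 = 46 ⊕ 79 = 3f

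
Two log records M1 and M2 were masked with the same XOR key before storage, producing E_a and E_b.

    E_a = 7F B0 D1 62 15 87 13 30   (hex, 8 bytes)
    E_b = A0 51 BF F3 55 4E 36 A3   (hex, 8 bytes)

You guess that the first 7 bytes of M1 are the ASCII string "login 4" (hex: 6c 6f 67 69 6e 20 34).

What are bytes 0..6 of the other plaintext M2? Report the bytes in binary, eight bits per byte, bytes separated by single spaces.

First, E_a ⊕ E_b = (M1 ⊕ K) ⊕ (M2 ⊕ K) = M1 ⊕ M2, so the key drops out. Then M2 = (M1 ⊕ M2) ⊕ M1 over the first 7 bytes.
byte 0: (7f ^ a0) ^ 6c = df ^ 6c = b3
byte 1: (b0 ^ 51) ^ 6f = e1 ^ 6f = 8e
byte 2: (d1 ^ bf) ^ 67 = 6e ^ 67 = 09
byte 3: (62 ^ f3) ^ 69 = 91 ^ 69 = f8
byte 4: (15 ^ 55) ^ 6e = 40 ^ 6e = 2e
byte 5: (87 ^ 4e) ^ 20 = c9 ^ 20 = e9
byte 6: (13 ^ 36) ^ 34 = 25 ^ 34 = 11

10110011 10001110 00001001 11111000 00101110 11101001 00010001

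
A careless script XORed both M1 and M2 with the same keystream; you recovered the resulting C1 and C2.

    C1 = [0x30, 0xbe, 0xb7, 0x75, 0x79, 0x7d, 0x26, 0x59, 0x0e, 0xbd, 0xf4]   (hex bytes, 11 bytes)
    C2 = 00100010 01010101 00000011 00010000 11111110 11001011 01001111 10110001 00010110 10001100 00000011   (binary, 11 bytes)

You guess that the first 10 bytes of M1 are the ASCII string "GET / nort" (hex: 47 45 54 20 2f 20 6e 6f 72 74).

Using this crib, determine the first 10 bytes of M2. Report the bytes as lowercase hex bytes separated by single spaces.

55 ae e0 45 a8 96 07 87 6a 45

First, C1 ⊕ C2 = (M1 ⊕ K) ⊕ (M2 ⊕ K) = M1 ⊕ M2, so the key drops out. Then M2 = (M1 ⊕ M2) ⊕ M1 over the first 10 bytes.
byte 0: (30 xor 22) xor 47 = 12 xor 47 = 55
byte 1: (be xor 55) xor 45 = eb xor 45 = ae
byte 2: (b7 xor 03) xor 54 = b4 xor 54 = e0
byte 3: (75 xor 10) xor 20 = 65 xor 20 = 45
byte 4: (79 xor fe) xor 2f = 87 xor 2f = a8
byte 5: (7d xor cb) xor 20 = b6 xor 20 = 96
byte 6: (26 xor 4f) xor 6e = 69 xor 6e = 07
byte 7: (59 xor b1) xor 6f = e8 xor 6f = 87
byte 8: (0e xor 16) xor 72 = 18 xor 72 = 6a
byte 9: (bd xor 8c) xor 74 = 31 xor 74 = 45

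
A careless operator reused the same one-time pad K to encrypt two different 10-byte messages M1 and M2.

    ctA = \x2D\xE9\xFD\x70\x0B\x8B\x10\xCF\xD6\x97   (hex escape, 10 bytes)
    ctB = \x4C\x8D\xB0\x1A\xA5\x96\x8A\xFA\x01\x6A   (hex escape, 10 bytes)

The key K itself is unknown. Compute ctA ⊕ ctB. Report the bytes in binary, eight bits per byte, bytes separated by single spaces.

01100001 01100100 01001101 01101010 10101110 00011101 10011010 00110101 11010111 11111101

ctA ⊕ ctB = (M1 ⊕ K) ⊕ (M2 ⊕ K) = M1 ⊕ M2 — the shared key cancels under XOR.
byte 0: 00101101 xor 01001100 = 01100001
byte 1: 11101001 xor 10001101 = 01100100
byte 2: 11111101 xor 10110000 = 01001101
byte 3: 01110000 xor 00011010 = 01101010
byte 4: 00001011 xor 10100101 = 10101110
byte 5: 10001011 xor 10010110 = 00011101
byte 6: 00010000 xor 10001010 = 10011010
byte 7: 11001111 xor 11111010 = 00110101
byte 8: 11010110 xor 00000001 = 11010111
byte 9: 10010111 xor 01101010 = 11111101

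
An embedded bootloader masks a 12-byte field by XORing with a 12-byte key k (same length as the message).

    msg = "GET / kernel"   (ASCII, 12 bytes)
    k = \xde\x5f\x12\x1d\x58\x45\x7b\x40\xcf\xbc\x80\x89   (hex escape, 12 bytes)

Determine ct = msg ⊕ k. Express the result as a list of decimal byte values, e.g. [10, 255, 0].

byte 0: 47 ⊕ de = 99
byte 1: 45 ⊕ 5f = 1a
byte 2: 54 ⊕ 12 = 46
byte 3: 20 ⊕ 1d = 3d
byte 4: 2f ⊕ 58 = 77
byte 5: 20 ⊕ 45 = 65
byte 6: 6b ⊕ 7b = 10
byte 7: 65 ⊕ 40 = 25
byte 8: 72 ⊕ cf = bd
byte 9: 6e ⊕ bc = d2
byte 10: 65 ⊕ 80 = e5
byte 11: 6c ⊕ 89 = e5

[153, 26, 70, 61, 119, 101, 16, 37, 189, 210, 229, 229]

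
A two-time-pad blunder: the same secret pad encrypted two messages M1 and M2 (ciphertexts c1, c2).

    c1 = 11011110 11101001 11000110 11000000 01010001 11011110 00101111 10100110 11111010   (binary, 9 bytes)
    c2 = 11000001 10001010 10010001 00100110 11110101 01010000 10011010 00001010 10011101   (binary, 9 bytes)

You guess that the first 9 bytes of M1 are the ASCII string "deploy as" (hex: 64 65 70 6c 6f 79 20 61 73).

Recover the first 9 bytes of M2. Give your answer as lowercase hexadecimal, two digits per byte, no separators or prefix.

First, c1 ⊕ c2 = (M1 ⊕ K) ⊕ (M2 ⊕ K) = M1 ⊕ M2, so the key drops out. Then M2 = (M1 ⊕ M2) ⊕ M1 over the first 9 bytes.
byte 0: (de ⊕ c1) ⊕ 64 = 1f ⊕ 64 = 7b
byte 1: (e9 ⊕ 8a) ⊕ 65 = 63 ⊕ 65 = 06
byte 2: (c6 ⊕ 91) ⊕ 70 = 57 ⊕ 70 = 27
byte 3: (c0 ⊕ 26) ⊕ 6c = e6 ⊕ 6c = 8a
byte 4: (51 ⊕ f5) ⊕ 6f = a4 ⊕ 6f = cb
byte 5: (de ⊕ 50) ⊕ 79 = 8e ⊕ 79 = f7
byte 6: (2f ⊕ 9a) ⊕ 20 = b5 ⊕ 20 = 95
byte 7: (a6 ⊕ 0a) ⊕ 61 = ac ⊕ 61 = cd
byte 8: (fa ⊕ 9d) ⊕ 73 = 67 ⊕ 73 = 14

7b06278acbf795cd14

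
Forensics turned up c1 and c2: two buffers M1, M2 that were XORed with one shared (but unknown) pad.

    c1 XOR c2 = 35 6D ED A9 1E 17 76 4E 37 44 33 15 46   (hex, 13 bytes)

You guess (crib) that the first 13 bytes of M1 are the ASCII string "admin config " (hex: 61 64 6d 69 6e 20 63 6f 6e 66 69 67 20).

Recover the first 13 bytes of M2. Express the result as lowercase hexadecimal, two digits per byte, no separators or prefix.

Since c1 ⊕ c2 = M1 ⊕ M2, XORing with the guessed M1 bytes yields the corresponding M2 bytes: M2 = (c1 ⊕ c2) ⊕ M1.
byte 0: 35 xor 61 = 54
byte 1: 6d xor 64 = 09
byte 2: ed xor 6d = 80
byte 3: a9 xor 69 = c0
byte 4: 1e xor 6e = 70
byte 5: 17 xor 20 = 37
byte 6: 76 xor 63 = 15
byte 7: 4e xor 6f = 21
byte 8: 37 xor 6e = 59
byte 9: 44 xor 66 = 22
byte 10: 33 xor 69 = 5a
byte 11: 15 xor 67 = 72
byte 12: 46 xor 20 = 66

540980c07037152159225a7266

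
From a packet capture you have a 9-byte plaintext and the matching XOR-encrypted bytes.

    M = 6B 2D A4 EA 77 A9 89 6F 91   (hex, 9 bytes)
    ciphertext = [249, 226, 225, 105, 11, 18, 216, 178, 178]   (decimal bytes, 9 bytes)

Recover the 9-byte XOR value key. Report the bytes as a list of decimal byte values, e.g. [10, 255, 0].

Since ciphertext = M ⊕ key, XORing both sides with M gives key = M ⊕ ciphertext.
byte 0: 6b ^ f9 = 92
byte 1: 2d ^ e2 = cf
byte 2: a4 ^ e1 = 45
byte 3: ea ^ 69 = 83
byte 4: 77 ^ 0b = 7c
byte 5: a9 ^ 12 = bb
byte 6: 89 ^ d8 = 51
byte 7: 6f ^ b2 = dd
byte 8: 91 ^ b2 = 23

[146, 207, 69, 131, 124, 187, 81, 221, 35]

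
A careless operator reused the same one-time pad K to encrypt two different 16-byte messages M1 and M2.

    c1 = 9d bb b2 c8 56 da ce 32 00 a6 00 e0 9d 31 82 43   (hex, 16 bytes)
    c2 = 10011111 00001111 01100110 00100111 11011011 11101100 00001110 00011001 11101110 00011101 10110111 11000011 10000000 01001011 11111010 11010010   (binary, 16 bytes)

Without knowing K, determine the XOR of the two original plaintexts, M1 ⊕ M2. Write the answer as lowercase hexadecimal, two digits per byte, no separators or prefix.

c1 ⊕ c2 = (M1 ⊕ K) ⊕ (M2 ⊕ K) = M1 ⊕ M2 — the shared key cancels under XOR.
9d ^ 9f = 02
bb ^ 0f = b4
b2 ^ 66 = d4
c8 ^ 27 = ef
56 ^ db = 8d
da ^ ec = 36
ce ^ 0e = c0
32 ^ 19 = 2b
00 ^ ee = ee
a6 ^ 1d = bb
00 ^ b7 = b7
e0 ^ c3 = 23
9d ^ 80 = 1d
31 ^ 4b = 7a
82 ^ fa = 78
43 ^ d2 = 91

02b4d4ef8d36c02beebbb7231d7a7891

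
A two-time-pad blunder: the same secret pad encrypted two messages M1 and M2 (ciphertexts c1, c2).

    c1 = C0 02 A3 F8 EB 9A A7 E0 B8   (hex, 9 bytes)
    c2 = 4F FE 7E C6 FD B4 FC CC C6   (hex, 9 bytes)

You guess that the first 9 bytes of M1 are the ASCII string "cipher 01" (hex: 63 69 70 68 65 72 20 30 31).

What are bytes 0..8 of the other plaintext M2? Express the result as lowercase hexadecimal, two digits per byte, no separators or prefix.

First, c1 ⊕ c2 = (M1 ⊕ K) ⊕ (M2 ⊕ K) = M1 ⊕ M2, so the key drops out. Then M2 = (M1 ⊕ M2) ⊕ M1 over the first 9 bytes.
byte 0: (c0 XOR 4f) XOR 63 = 8f XOR 63 = ec
byte 1: (02 XOR fe) XOR 69 = fc XOR 69 = 95
byte 2: (a3 XOR 7e) XOR 70 = dd XOR 70 = ad
byte 3: (f8 XOR c6) XOR 68 = 3e XOR 68 = 56
byte 4: (eb XOR fd) XOR 65 = 16 XOR 65 = 73
byte 5: (9a XOR b4) XOR 72 = 2e XOR 72 = 5c
byte 6: (a7 XOR fc) XOR 20 = 5b XOR 20 = 7b
byte 7: (e0 XOR cc) XOR 30 = 2c XOR 30 = 1c
byte 8: (b8 XOR c6) XOR 31 = 7e XOR 31 = 4f

ec95ad56735c7b1c4f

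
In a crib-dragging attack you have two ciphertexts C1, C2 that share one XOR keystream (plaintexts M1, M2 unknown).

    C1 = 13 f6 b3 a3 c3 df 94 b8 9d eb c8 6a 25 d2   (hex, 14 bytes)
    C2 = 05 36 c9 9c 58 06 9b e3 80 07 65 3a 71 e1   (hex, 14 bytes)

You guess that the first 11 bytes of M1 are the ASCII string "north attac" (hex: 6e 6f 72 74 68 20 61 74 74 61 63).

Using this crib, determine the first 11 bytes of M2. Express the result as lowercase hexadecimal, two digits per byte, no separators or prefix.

78af084bf3f96e2f698dce

First, C1 ⊕ C2 = (M1 ⊕ K) ⊕ (M2 ⊕ K) = M1 ⊕ M2, so the key drops out. Then M2 = (M1 ⊕ M2) ⊕ M1 over the first 11 bytes.
byte 0: (13 xor 05) xor 6e = 16 xor 6e = 78
byte 1: (f6 xor 36) xor 6f = c0 xor 6f = af
byte 2: (b3 xor c9) xor 72 = 7a xor 72 = 08
byte 3: (a3 xor 9c) xor 74 = 3f xor 74 = 4b
byte 4: (c3 xor 58) xor 68 = 9b xor 68 = f3
byte 5: (df xor 06) xor 20 = d9 xor 20 = f9
byte 6: (94 xor 9b) xor 61 = 0f xor 61 = 6e
byte 7: (b8 xor e3) xor 74 = 5b xor 74 = 2f
byte 8: (9d xor 80) xor 74 = 1d xor 74 = 69
byte 9: (eb xor 07) xor 61 = ec xor 61 = 8d
byte 10: (c8 xor 65) xor 63 = ad xor 63 = ce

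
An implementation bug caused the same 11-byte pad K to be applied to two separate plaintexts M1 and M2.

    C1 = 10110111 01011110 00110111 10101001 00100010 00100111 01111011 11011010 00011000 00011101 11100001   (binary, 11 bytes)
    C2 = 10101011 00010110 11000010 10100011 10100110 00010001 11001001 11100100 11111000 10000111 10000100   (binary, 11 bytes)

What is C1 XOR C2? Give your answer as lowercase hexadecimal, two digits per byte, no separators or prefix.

C1 ⊕ C2 = (M1 ⊕ K) ⊕ (M2 ⊕ K) = M1 ⊕ M2 — the shared key cancels under XOR.
10110111 ^ 10101011 = 00011100
01011110 ^ 00010110 = 01001000
00110111 ^ 11000010 = 11110101
10101001 ^ 10100011 = 00001010
00100010 ^ 10100110 = 10000100
00100111 ^ 00010001 = 00110110
01111011 ^ 11001001 = 10110010
11011010 ^ 11100100 = 00111110
00011000 ^ 11111000 = 11100000
00011101 ^ 10000111 = 10011010
11100001 ^ 10000100 = 01100101

1c48f50a8436b23ee09a65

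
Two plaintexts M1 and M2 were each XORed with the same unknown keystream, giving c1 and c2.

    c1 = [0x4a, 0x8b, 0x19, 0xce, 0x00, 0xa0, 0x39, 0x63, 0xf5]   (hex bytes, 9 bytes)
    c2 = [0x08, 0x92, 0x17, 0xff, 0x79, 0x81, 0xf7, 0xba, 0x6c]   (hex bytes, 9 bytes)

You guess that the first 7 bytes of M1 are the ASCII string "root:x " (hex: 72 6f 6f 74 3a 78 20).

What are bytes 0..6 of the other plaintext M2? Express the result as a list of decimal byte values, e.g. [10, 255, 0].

[48, 118, 97, 69, 67, 89, 238]

First, c1 ⊕ c2 = (M1 ⊕ K) ⊕ (M2 ⊕ K) = M1 ⊕ M2, so the key drops out. Then M2 = (M1 ⊕ M2) ⊕ M1 over the first 7 bytes.
byte 0: (4a ⊕ 08) ⊕ 72 = 42 ⊕ 72 = 30
byte 1: (8b ⊕ 92) ⊕ 6f = 19 ⊕ 6f = 76
byte 2: (19 ⊕ 17) ⊕ 6f = 0e ⊕ 6f = 61
byte 3: (ce ⊕ ff) ⊕ 74 = 31 ⊕ 74 = 45
byte 4: (00 ⊕ 79) ⊕ 3a = 79 ⊕ 3a = 43
byte 5: (a0 ⊕ 81) ⊕ 78 = 21 ⊕ 78 = 59
byte 6: (39 ⊕ f7) ⊕ 20 = ce ⊕ 20 = ee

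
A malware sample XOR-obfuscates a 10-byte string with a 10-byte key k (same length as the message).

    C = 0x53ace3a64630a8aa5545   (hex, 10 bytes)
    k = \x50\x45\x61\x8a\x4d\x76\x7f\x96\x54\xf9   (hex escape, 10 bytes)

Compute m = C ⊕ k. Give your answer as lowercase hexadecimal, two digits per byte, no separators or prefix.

03e9822c0b46d73c01bc

XOR is its own inverse, so applying the key byte-wise gives the result directly.
byte 0: 53 ⊕ 50 = 03
byte 1: ac ⊕ 45 = e9
byte 2: e3 ⊕ 61 = 82
byte 3: a6 ⊕ 8a = 2c
byte 4: 46 ⊕ 4d = 0b
byte 5: 30 ⊕ 76 = 46
byte 6: a8 ⊕ 7f = d7
byte 7: aa ⊕ 96 = 3c
byte 8: 55 ⊕ 54 = 01
byte 9: 45 ⊕ f9 = bc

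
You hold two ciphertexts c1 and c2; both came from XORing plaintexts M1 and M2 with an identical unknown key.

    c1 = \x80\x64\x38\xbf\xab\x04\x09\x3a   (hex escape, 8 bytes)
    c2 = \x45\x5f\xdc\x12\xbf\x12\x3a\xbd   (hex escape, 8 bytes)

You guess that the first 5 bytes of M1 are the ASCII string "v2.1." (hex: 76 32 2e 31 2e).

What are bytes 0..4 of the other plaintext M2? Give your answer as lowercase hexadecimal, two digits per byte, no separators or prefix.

b309ca9c3a

First, c1 ⊕ c2 = (M1 ⊕ K) ⊕ (M2 ⊕ K) = M1 ⊕ M2, so the key drops out. Then M2 = (M1 ⊕ M2) ⊕ M1 over the first 5 bytes.
byte 0: (80 ⊕ 45) ⊕ 76 = c5 ⊕ 76 = b3
byte 1: (64 ⊕ 5f) ⊕ 32 = 3b ⊕ 32 = 09
byte 2: (38 ⊕ dc) ⊕ 2e = e4 ⊕ 2e = ca
byte 3: (bf ⊕ 12) ⊕ 31 = ad ⊕ 31 = 9c
byte 4: (ab ⊕ bf) ⊕ 2e = 14 ⊕ 2e = 3a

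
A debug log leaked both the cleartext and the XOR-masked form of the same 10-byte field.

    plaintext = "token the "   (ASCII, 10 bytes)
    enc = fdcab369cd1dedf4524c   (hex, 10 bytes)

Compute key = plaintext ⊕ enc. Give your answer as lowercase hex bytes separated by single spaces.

Since enc = plaintext ⊕ key, XORing both sides with plaintext gives key = plaintext ⊕ enc.
116 ^ 253 = 137
111 ^ 202 = 165
107 ^ 179 = 216
101 ^ 105 =  12
110 ^ 205 = 163
 32 ^  29 =  61
116 ^ 237 = 153
104 ^ 244 = 156
101 ^  82 =  55
 32 ^  76 = 108

89 a5 d8 0c a3 3d 99 9c 37 6c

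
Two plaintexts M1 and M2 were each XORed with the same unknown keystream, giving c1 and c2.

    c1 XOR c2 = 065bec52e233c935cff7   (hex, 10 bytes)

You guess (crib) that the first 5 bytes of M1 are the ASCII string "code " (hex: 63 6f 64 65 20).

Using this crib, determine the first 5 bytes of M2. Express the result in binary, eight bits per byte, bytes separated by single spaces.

Since c1 ⊕ c2 = M1 ⊕ M2, XORing with the guessed M1 bytes yields the corresponding M2 bytes: M2 = (c1 ⊕ c2) ⊕ M1.
byte 0:   6 ^  99 = 101
byte 1:  91 ^ 111 =  52
byte 2: 236 ^ 100 = 136
byte 3:  82 ^ 101 =  55
byte 4: 226 ^  32 = 194

01100101 00110100 10001000 00110111 11000010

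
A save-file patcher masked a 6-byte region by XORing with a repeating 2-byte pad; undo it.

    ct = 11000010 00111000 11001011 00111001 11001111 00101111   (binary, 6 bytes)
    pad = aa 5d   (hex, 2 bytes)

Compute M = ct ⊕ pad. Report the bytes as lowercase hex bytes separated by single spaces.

68 65 61 64 65 72

The 2-byte key repeats, so the effective keystream is aa 5d aa 5d aa 5d.
byte 0: c2 ^ aa = 68
byte 1: 38 ^ 5d = 65
byte 2: cb ^ aa = 61
byte 3: 39 ^ 5d = 64
byte 4: cf ^ aa = 65
byte 5: 2f ^ 5d = 72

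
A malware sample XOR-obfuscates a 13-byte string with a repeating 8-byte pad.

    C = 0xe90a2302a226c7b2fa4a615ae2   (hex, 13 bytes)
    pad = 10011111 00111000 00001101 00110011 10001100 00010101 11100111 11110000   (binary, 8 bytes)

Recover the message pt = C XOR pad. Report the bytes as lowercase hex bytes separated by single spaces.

76 32 2e 31 2e 33 20 42 65 72 6c 69 6e

The 8-byte key repeats, so the effective keystream is 9f 38 0d 33 8c 15 e7 f0 9f 38 0d 33 8c.
byte 0: e9 XOR 9f = 76
byte 1: 0a XOR 38 = 32
byte 2: 23 XOR 0d = 2e
byte 3: 02 XOR 33 = 31
byte 4: a2 XOR 8c = 2e
byte 5: 26 XOR 15 = 33
byte 6: c7 XOR e7 = 20
byte 7: b2 XOR f0 = 42
byte 8: fa XOR 9f = 65
byte 9: 4a XOR 38 = 72
byte 10: 61 XOR 0d = 6c
byte 11: 5a XOR 33 = 69
byte 12: e2 XOR 8c = 6e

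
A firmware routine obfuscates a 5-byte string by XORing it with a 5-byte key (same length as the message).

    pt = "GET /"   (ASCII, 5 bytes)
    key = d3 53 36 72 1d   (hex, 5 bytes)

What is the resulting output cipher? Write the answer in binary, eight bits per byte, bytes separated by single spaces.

XOR is its own inverse, so applying the key byte-wise gives the result directly.
byte 0:  71 ⊕ 211 = 148
byte 1:  69 ⊕  83 =  22
byte 2:  84 ⊕  54 =  98
byte 3:  32 ⊕ 114 =  82
byte 4:  47 ⊕  29 =  50

10010100 00010110 01100010 01010010 00110010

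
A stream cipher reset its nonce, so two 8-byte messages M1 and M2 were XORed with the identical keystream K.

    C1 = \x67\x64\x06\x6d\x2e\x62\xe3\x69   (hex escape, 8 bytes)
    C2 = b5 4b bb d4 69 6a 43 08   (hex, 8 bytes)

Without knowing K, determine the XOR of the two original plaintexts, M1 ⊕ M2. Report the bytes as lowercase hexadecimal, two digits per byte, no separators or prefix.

C1 ⊕ C2 = (M1 ⊕ K) ⊕ (M2 ⊕ K) = M1 ⊕ M2 — the shared key cancels under XOR.
byte 0: 67 ⊕ b5 = d2
byte 1: 64 ⊕ 4b = 2f
byte 2: 06 ⊕ bb = bd
byte 3: 6d ⊕ d4 = b9
byte 4: 2e ⊕ 69 = 47
byte 5: 62 ⊕ 6a = 08
byte 6: e3 ⊕ 43 = a0
byte 7: 69 ⊕ 08 = 61

d22fbdb94708a061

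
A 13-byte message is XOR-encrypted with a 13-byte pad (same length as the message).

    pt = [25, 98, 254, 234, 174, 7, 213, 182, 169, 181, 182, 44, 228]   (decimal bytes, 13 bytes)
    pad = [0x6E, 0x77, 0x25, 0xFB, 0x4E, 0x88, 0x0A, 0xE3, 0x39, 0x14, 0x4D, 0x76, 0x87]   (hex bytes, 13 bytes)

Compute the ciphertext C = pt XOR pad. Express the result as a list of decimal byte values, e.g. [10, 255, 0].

[119, 21, 219, 17, 224, 143, 223, 85, 144, 161, 251, 90, 99]

byte 0: 19 XOR 6e = 77
byte 1: 62 XOR 77 = 15
byte 2: fe XOR 25 = db
byte 3: ea XOR fb = 11
byte 4: ae XOR 4e = e0
byte 5: 07 XOR 88 = 8f
byte 6: d5 XOR 0a = df
byte 7: b6 XOR e3 = 55
byte 8: a9 XOR 39 = 90
byte 9: b5 XOR 14 = a1
byte 10: b6 XOR 4d = fb
byte 11: 2c XOR 76 = 5a
byte 12: e4 XOR 87 = 63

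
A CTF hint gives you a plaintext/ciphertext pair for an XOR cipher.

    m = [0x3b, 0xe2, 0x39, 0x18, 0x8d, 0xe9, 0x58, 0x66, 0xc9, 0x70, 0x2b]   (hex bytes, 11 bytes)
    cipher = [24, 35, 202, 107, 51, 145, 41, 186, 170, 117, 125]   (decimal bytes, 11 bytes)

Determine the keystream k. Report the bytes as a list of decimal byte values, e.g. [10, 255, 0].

Since cipher = m ⊕ k, XORing both sides with m gives k = m ⊕ cipher.
3b ⊕ 18 = 23
e2 ⊕ 23 = c1
39 ⊕ ca = f3
18 ⊕ 6b = 73
8d ⊕ 33 = be
e9 ⊕ 91 = 78
58 ⊕ 29 = 71
66 ⊕ ba = dc
c9 ⊕ aa = 63
70 ⊕ 75 = 05
2b ⊕ 7d = 56

[35, 193, 243, 115, 190, 120, 113, 220, 99, 5, 86]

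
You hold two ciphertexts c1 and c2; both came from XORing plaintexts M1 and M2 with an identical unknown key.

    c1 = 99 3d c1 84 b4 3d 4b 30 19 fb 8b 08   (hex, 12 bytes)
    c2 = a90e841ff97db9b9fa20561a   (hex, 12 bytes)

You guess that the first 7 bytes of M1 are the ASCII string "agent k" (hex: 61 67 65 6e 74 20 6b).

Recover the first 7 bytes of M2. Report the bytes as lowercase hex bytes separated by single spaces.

51 54 20 f5 39 60 99

First, c1 ⊕ c2 = (M1 ⊕ K) ⊕ (M2 ⊕ K) = M1 ⊕ M2, so the key drops out. Then M2 = (M1 ⊕ M2) ⊕ M1 over the first 7 bytes.
byte 0: (99 xor a9) xor 61 = 30 xor 61 = 51
byte 1: (3d xor 0e) xor 67 = 33 xor 67 = 54
byte 2: (c1 xor 84) xor 65 = 45 xor 65 = 20
byte 3: (84 xor 1f) xor 6e = 9b xor 6e = f5
byte 4: (b4 xor f9) xor 74 = 4d xor 74 = 39
byte 5: (3d xor 7d) xor 20 = 40 xor 20 = 60
byte 6: (4b xor b9) xor 6b = f2 xor 6b = 99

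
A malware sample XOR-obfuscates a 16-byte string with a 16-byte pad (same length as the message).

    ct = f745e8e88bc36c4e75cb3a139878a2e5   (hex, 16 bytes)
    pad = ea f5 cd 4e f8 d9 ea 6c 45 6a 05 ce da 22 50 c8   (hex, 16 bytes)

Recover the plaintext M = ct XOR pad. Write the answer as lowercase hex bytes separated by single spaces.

XOR is its own inverse, so applying the key byte-wise gives the result directly.
byte 0: f7 XOR ea = 1d
byte 1: 45 XOR f5 = b0
byte 2: e8 XOR cd = 25
byte 3: e8 XOR 4e = a6
byte 4: 8b XOR f8 = 73
byte 5: c3 XOR d9 = 1a
byte 6: 6c XOR ea = 86
byte 7: 4e XOR 6c = 22
byte 8: 75 XOR 45 = 30
byte 9: cb XOR 6a = a1
byte 10: 3a XOR 05 = 3f
byte 11: 13 XOR ce = dd
byte 12: 98 XOR da = 42
byte 13: 78 XOR 22 = 5a
byte 14: a2 XOR 50 = f2
byte 15: e5 XOR c8 = 2d

1d b0 25 a6 73 1a 86 22 30 a1 3f dd 42 5a f2 2d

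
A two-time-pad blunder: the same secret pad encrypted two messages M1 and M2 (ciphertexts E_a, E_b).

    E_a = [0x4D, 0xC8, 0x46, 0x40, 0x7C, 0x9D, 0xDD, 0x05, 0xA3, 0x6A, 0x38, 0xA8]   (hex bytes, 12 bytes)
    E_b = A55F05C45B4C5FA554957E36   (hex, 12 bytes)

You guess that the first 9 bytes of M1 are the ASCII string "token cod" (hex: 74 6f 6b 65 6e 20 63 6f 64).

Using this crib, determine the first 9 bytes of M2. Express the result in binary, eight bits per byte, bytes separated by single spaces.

10011100 11111000 00101000 11100001 01001001 11110001 11100001 11001111 10010011

First, E_a ⊕ E_b = (M1 ⊕ K) ⊕ (M2 ⊕ K) = M1 ⊕ M2, so the key drops out. Then M2 = (M1 ⊕ M2) ⊕ M1 over the first 9 bytes.
byte 0: (4d ⊕ a5) ⊕ 74 = e8 ⊕ 74 = 9c
byte 1: (c8 ⊕ 5f) ⊕ 6f = 97 ⊕ 6f = f8
byte 2: (46 ⊕ 05) ⊕ 6b = 43 ⊕ 6b = 28
byte 3: (40 ⊕ c4) ⊕ 65 = 84 ⊕ 65 = e1
byte 4: (7c ⊕ 5b) ⊕ 6e = 27 ⊕ 6e = 49
byte 5: (9d ⊕ 4c) ⊕ 20 = d1 ⊕ 20 = f1
byte 6: (dd ⊕ 5f) ⊕ 63 = 82 ⊕ 63 = e1
byte 7: (05 ⊕ a5) ⊕ 6f = a0 ⊕ 6f = cf
byte 8: (a3 ⊕ 54) ⊕ 64 = f7 ⊕ 64 = 93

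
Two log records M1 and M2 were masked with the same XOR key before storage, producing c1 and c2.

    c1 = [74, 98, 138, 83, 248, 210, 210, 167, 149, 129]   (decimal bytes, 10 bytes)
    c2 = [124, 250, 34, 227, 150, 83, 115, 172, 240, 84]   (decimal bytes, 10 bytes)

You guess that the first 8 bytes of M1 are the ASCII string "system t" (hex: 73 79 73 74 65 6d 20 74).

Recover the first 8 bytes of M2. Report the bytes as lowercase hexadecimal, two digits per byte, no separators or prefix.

45e1dbc40bec817f

First, c1 ⊕ c2 = (M1 ⊕ K) ⊕ (M2 ⊕ K) = M1 ⊕ M2, so the key drops out. Then M2 = (M1 ⊕ M2) ⊕ M1 over the first 8 bytes.
byte 0: (4a ⊕ 7c) ⊕ 73 = 36 ⊕ 73 = 45
byte 1: (62 ⊕ fa) ⊕ 79 = 98 ⊕ 79 = e1
byte 2: (8a ⊕ 22) ⊕ 73 = a8 ⊕ 73 = db
byte 3: (53 ⊕ e3) ⊕ 74 = b0 ⊕ 74 = c4
byte 4: (f8 ⊕ 96) ⊕ 65 = 6e ⊕ 65 = 0b
byte 5: (d2 ⊕ 53) ⊕ 6d = 81 ⊕ 6d = ec
byte 6: (d2 ⊕ 73) ⊕ 20 = a1 ⊕ 20 = 81
byte 7: (a7 ⊕ ac) ⊕ 74 = 0b ⊕ 74 = 7f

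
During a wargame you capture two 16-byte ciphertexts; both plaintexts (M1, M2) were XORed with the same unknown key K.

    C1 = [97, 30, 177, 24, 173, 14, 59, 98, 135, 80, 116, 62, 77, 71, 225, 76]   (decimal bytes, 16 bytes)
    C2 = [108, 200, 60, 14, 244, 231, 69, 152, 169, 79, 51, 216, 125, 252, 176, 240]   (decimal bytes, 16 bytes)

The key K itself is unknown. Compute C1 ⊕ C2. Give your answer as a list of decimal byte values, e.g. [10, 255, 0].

C1 ⊕ C2 = (M1 ⊕ K) ⊕ (M2 ⊕ K) = M1 ⊕ M2 — the shared key cancels under XOR.
byte 0:  97 ^ 108 =  13
byte 1:  30 ^ 200 = 214
byte 2: 177 ^  60 = 141
byte 3:  24 ^  14 =  22
byte 4: 173 ^ 244 =  89
byte 5:  14 ^ 231 = 233
byte 6:  59 ^  69 = 126
byte 7:  98 ^ 152 = 250
byte 8: 135 ^ 169 =  46
byte 9:  80 ^  79 =  31
byte 10: 116 ^  51 =  71
byte 11:  62 ^ 216 = 230
byte 12:  77 ^ 125 =  48
byte 13:  71 ^ 252 = 187
byte 14: 225 ^ 176 =  81
byte 15:  76 ^ 240 = 188

[13, 214, 141, 22, 89, 233, 126, 250, 46, 31, 71, 230, 48, 187, 81, 188]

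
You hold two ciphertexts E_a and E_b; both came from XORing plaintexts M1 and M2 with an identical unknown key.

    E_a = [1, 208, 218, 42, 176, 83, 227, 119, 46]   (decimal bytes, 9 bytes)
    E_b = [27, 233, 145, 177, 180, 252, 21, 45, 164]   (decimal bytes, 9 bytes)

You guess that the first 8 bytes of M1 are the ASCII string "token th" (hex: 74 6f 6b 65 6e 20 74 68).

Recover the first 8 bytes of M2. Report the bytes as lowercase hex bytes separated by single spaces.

First, E_a ⊕ E_b = (M1 ⊕ K) ⊕ (M2 ⊕ K) = M1 ⊕ M2, so the key drops out. Then M2 = (M1 ⊕ M2) ⊕ M1 over the first 8 bytes.
byte 0: (01 ^ 1b) ^ 74 = 1a ^ 74 = 6e
byte 1: (d0 ^ e9) ^ 6f = 39 ^ 6f = 56
byte 2: (da ^ 91) ^ 6b = 4b ^ 6b = 20
byte 3: (2a ^ b1) ^ 65 = 9b ^ 65 = fe
byte 4: (b0 ^ b4) ^ 6e = 04 ^ 6e = 6a
byte 5: (53 ^ fc) ^ 20 = af ^ 20 = 8f
byte 6: (e3 ^ 15) ^ 74 = f6 ^ 74 = 82
byte 7: (77 ^ 2d) ^ 68 = 5a ^ 68 = 32

6e 56 20 fe 6a 8f 82 32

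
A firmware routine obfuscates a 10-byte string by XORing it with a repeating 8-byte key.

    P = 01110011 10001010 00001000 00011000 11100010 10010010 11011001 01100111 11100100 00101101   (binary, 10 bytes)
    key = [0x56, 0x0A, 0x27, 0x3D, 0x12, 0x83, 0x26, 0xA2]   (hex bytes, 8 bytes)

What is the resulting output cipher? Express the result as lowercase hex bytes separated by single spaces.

The 8-byte key repeats, so the effective keystream is 56 0a 27 3d 12 83 26 a2 56 0a.
byte 0: 115 ⊕  86 =  37
byte 1: 138 ⊕  10 = 128
byte 2:   8 ⊕  39 =  47
byte 3:  24 ⊕  61 =  37
byte 4: 226 ⊕  18 = 240
byte 5: 146 ⊕ 131 =  17
byte 6: 217 ⊕  38 = 255
byte 7: 103 ⊕ 162 = 197
byte 8: 228 ⊕  86 = 178
byte 9:  45 ⊕  10 =  39

25 80 2f 25 f0 11 ff c5 b2 27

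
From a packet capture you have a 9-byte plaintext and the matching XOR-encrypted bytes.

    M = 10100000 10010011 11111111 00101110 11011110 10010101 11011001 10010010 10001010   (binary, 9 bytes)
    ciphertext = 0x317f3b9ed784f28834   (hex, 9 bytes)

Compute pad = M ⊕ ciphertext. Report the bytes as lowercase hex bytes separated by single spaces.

Since ciphertext = M ⊕ pad, XORing both sides with M gives pad = M ⊕ ciphertext.
byte 0: 160 ^  49 = 145
byte 1: 147 ^ 127 = 236
byte 2: 255 ^  59 = 196
byte 3:  46 ^ 158 = 176
byte 4: 222 ^ 215 =   9
byte 5: 149 ^ 132 =  17
byte 6: 217 ^ 242 =  43
byte 7: 146 ^ 136 =  26
byte 8: 138 ^  52 = 190

91 ec c4 b0 09 11 2b 1a be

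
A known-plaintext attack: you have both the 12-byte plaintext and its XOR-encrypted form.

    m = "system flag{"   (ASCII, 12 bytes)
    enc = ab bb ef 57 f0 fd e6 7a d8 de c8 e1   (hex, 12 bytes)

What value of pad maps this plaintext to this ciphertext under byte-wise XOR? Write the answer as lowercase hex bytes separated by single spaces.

Since enc = m ⊕ pad, XORing both sides with m gives pad = m ⊕ enc.
73 xor ab = d8
79 xor bb = c2
73 xor ef = 9c
74 xor 57 = 23
65 xor f0 = 95
6d xor fd = 90
20 xor e6 = c6
66 xor 7a = 1c
6c xor d8 = b4
61 xor de = bf
67 xor c8 = af
7b xor e1 = 9a

d8 c2 9c 23 95 90 c6 1c b4 bf af 9a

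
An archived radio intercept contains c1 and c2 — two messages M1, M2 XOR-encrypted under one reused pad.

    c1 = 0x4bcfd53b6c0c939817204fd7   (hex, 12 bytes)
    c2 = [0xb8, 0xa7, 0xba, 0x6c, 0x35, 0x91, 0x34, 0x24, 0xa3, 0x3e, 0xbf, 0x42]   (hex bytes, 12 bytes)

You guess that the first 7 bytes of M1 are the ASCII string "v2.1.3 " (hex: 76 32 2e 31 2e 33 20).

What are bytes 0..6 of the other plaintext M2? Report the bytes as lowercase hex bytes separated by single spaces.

First, c1 ⊕ c2 = (M1 ⊕ K) ⊕ (M2 ⊕ K) = M1 ⊕ M2, so the key drops out. Then M2 = (M1 ⊕ M2) ⊕ M1 over the first 7 bytes.
byte 0: (4b ^ b8) ^ 76 = f3 ^ 76 = 85
byte 1: (cf ^ a7) ^ 32 = 68 ^ 32 = 5a
byte 2: (d5 ^ ba) ^ 2e = 6f ^ 2e = 41
byte 3: (3b ^ 6c) ^ 31 = 57 ^ 31 = 66
byte 4: (6c ^ 35) ^ 2e = 59 ^ 2e = 77
byte 5: (0c ^ 91) ^ 33 = 9d ^ 33 = ae
byte 6: (93 ^ 34) ^ 20 = a7 ^ 20 = 87

85 5a 41 66 77 ae 87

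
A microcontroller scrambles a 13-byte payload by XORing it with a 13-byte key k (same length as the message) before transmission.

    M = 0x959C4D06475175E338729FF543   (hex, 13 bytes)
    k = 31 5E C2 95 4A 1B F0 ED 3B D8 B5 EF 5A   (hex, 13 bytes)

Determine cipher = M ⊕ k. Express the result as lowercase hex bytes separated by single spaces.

XOR is its own inverse, so applying the key byte-wise gives the result directly.
byte 0: 95 ^ 31 = a4
byte 1: 9c ^ 5e = c2
byte 2: 4d ^ c2 = 8f
byte 3: 06 ^ 95 = 93
byte 4: 47 ^ 4a = 0d
byte 5: 51 ^ 1b = 4a
byte 6: 75 ^ f0 = 85
byte 7: e3 ^ ed = 0e
byte 8: 38 ^ 3b = 03
byte 9: 72 ^ d8 = aa
byte 10: 9f ^ b5 = 2a
byte 11: f5 ^ ef = 1a
byte 12: 43 ^ 5a = 19

a4 c2 8f 93 0d 4a 85 0e 03 aa 2a 1a 19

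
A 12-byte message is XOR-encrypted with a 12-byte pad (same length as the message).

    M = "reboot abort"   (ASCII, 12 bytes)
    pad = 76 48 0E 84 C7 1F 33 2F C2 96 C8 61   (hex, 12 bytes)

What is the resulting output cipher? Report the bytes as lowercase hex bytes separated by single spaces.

04 2d 6c eb a8 6b 13 4e a0 f9 ba 15

72 ⊕ 76 = 04
65 ⊕ 48 = 2d
62 ⊕ 0e = 6c
6f ⊕ 84 = eb
6f ⊕ c7 = a8
74 ⊕ 1f = 6b
20 ⊕ 33 = 13
61 ⊕ 2f = 4e
62 ⊕ c2 = a0
6f ⊕ 96 = f9
72 ⊕ c8 = ba
74 ⊕ 61 = 15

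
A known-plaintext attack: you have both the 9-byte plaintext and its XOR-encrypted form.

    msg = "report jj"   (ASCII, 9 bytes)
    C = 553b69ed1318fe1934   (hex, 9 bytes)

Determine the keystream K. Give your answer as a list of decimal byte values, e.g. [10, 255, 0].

[39, 94, 25, 130, 97, 108, 222, 115, 94]

Since C = msg ⊕ K, XORing both sides with msg gives K = msg ⊕ C.
byte 0: 114 XOR  85 =  39
byte 1: 101 XOR  59 =  94
byte 2: 112 XOR 105 =  25
byte 3: 111 XOR 237 = 130
byte 4: 114 XOR  19 =  97
byte 5: 116 XOR  24 = 108
byte 6:  32 XOR 254 = 222
byte 7: 106 XOR  25 = 115
byte 8: 106 XOR  52 =  94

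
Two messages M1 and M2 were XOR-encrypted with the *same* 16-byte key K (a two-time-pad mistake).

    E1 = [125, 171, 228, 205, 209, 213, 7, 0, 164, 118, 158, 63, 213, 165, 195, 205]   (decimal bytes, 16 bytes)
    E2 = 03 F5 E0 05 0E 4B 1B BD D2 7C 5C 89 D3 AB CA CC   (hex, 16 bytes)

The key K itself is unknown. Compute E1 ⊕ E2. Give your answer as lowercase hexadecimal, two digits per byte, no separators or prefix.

E1 ⊕ E2 = (M1 ⊕ K) ⊕ (M2 ⊕ K) = M1 ⊕ M2 — the shared key cancels under XOR.
byte 0: 7d ⊕ 03 = 7e
byte 1: ab ⊕ f5 = 5e
byte 2: e4 ⊕ e0 = 04
byte 3: cd ⊕ 05 = c8
byte 4: d1 ⊕ 0e = df
byte 5: d5 ⊕ 4b = 9e
byte 6: 07 ⊕ 1b = 1c
byte 7: 00 ⊕ bd = bd
byte 8: a4 ⊕ d2 = 76
byte 9: 76 ⊕ 7c = 0a
byte 10: 9e ⊕ 5c = c2
byte 11: 3f ⊕ 89 = b6
byte 12: d5 ⊕ d3 = 06
byte 13: a5 ⊕ ab = 0e
byte 14: c3 ⊕ ca = 09
byte 15: cd ⊕ cc = 01

7e5e04c8df9e1cbd760ac2b6060e0901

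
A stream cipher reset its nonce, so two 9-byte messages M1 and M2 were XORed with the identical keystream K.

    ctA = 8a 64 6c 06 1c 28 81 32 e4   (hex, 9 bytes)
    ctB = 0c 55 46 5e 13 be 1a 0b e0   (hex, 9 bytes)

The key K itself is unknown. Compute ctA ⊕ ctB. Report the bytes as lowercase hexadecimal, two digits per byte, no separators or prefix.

ctA ⊕ ctB = (M1 ⊕ K) ⊕ (M2 ⊕ K) = M1 ⊕ M2 — the shared key cancels under XOR.
8a XOR 0c = 86
64 XOR 55 = 31
6c XOR 46 = 2a
06 XOR 5e = 58
1c XOR 13 = 0f
28 XOR be = 96
81 XOR 1a = 9b
32 XOR 0b = 39
e4 XOR e0 = 04

86312a580f969b3904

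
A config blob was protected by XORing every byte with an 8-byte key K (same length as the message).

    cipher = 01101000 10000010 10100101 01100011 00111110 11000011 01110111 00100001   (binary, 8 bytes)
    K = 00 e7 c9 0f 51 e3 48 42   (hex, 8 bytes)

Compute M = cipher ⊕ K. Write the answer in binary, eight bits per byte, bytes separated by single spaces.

01101000 01100101 01101100 01101100 01101111 00100000 00111111 01100011

XOR is its own inverse, so applying the key byte-wise gives the result directly.
68 ⊕ 00 = 68
82 ⊕ e7 = 65
a5 ⊕ c9 = 6c
63 ⊕ 0f = 6c
3e ⊕ 51 = 6f
c3 ⊕ e3 = 20
77 ⊕ 48 = 3f
21 ⊕ 42 = 63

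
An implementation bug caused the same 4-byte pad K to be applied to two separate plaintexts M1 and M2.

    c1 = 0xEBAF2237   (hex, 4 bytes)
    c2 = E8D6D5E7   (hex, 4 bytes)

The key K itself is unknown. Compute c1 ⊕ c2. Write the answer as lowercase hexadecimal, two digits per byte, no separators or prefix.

0379f7d0

c1 ⊕ c2 = (M1 ⊕ K) ⊕ (M2 ⊕ K) = M1 ⊕ M2 — the shared key cancels under XOR.
235 ^ 232 =   3
175 ^ 214 = 121
 34 ^ 213 = 247
 55 ^ 231 = 208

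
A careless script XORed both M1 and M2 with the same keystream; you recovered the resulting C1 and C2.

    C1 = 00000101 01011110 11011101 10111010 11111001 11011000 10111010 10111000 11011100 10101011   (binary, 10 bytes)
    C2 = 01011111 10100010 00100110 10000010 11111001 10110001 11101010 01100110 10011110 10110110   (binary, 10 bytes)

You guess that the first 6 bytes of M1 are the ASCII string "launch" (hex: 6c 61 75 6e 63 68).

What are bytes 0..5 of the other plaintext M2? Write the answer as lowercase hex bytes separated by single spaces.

36 9d 8e 56 63 01

First, C1 ⊕ C2 = (M1 ⊕ K) ⊕ (M2 ⊕ K) = M1 ⊕ M2, so the key drops out. Then M2 = (M1 ⊕ M2) ⊕ M1 over the first 6 bytes.
byte 0: (05 XOR 5f) XOR 6c = 5a XOR 6c = 36
byte 1: (5e XOR a2) XOR 61 = fc XOR 61 = 9d
byte 2: (dd XOR 26) XOR 75 = fb XOR 75 = 8e
byte 3: (ba XOR 82) XOR 6e = 38 XOR 6e = 56
byte 4: (f9 XOR f9) XOR 63 = 00 XOR 63 = 63
byte 5: (d8 XOR b1) XOR 68 = 69 XOR 68 = 01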